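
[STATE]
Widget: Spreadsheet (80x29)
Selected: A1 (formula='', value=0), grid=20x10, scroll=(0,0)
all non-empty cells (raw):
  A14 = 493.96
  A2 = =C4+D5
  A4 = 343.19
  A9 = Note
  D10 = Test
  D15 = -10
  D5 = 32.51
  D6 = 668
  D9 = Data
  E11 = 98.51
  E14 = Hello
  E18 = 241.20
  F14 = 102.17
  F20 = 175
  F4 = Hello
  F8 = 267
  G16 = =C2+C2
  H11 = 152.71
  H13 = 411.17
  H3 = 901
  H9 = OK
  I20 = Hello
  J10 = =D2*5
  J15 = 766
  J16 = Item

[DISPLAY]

A1:                                                                             
       A       B       C       D       E       F       G       H       I       J
--------------------------------------------------------------------------------
  1      [0]       0       0       0       0       0       0       0       0    
  2    32.51       0       0       0       0       0       0       0       0    
  3        0       0       0       0       0       0       0     901       0    
  4   343.19       0       0       0       0Hello          0       0       0    
  5        0       0       0   32.51       0       0       0       0       0    
  6        0       0       0     668       0       0       0       0       0    
  7        0       0       0       0       0       0       0       0       0    
  8        0       0       0       0       0     267       0       0       0    
  9 Note           0       0Data           0       0       0OK             0    
 10        0       0       0Test           0       0       0       0       0    
 11        0       0       0       0   98.51       0       0  152.71       0    
 12        0       0       0       0       0       0       0       0       0    
 13        0       0       0       0       0       0       0  411.17       0    
 14   493.96       0       0       0Hello     102.17       0       0       0    
 15        0       0       0     -10       0       0       0       0       0    
 16        0       0       0       0       0       0       0       0       0Item
 17        0       0       0       0       0       0       0       0       0    
 18        0       0       0       0  241.20       0       0       0       0    
 19        0       0       0       0       0       0       0       0       0    
 20        0       0       0       0       0     175       0       0Hello       
                                                                                
                                                                                
                                                                                
                                                                                
                                                                                
                                                                                


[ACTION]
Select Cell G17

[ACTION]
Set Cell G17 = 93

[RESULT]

G17: 93                                                                         
       A       B       C       D       E       F       G       H       I       J
--------------------------------------------------------------------------------
  1        0       0       0       0       0       0       0       0       0    
  2    32.51       0       0       0       0       0       0       0       0    
  3        0       0       0       0       0       0       0     901       0    
  4   343.19       0       0       0       0Hello          0       0       0    
  5        0       0       0   32.51       0       0       0       0       0    
  6        0       0       0     668       0       0       0       0       0    
  7        0       0       0       0       0       0       0       0       0    
  8        0       0       0       0       0     267       0       0       0    
  9 Note           0       0Data           0       0       0OK             0    
 10        0       0       0Test           0       0       0       0       0    
 11        0       0       0       0   98.51       0       0  152.71       0    
 12        0       0       0       0       0       0       0       0       0    
 13        0       0       0       0       0       0       0  411.17       0    
 14   493.96       0       0       0Hello     102.17       0       0       0    
 15        0       0       0     -10       0       0       0       0       0    
 16        0       0       0       0       0       0       0       0       0Item
 17        0       0       0       0       0       0    [93]       0       0    
 18        0       0       0       0  241.20       0       0       0       0    
 19        0       0       0       0       0       0       0       0       0    
 20        0       0       0       0       0     175       0       0Hello       
                                                                                
                                                                                
                                                                                
                                                                                
                                                                                
                                                                                


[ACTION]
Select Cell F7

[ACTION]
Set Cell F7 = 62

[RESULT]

F7: 62                                                                          
       A       B       C       D       E       F       G       H       I       J
--------------------------------------------------------------------------------
  1        0       0       0       0       0       0       0       0       0    
  2    32.51       0       0       0       0       0       0       0       0    
  3        0       0       0       0       0       0       0     901       0    
  4   343.19       0       0       0       0Hello          0       0       0    
  5        0       0       0   32.51       0       0       0       0       0    
  6        0       0       0     668       0       0       0       0       0    
  7        0       0       0       0       0    [62]       0       0       0    
  8        0       0       0       0       0     267       0       0       0    
  9 Note           0       0Data           0       0       0OK             0    
 10        0       0       0Test           0       0       0       0       0    
 11        0       0       0       0   98.51       0       0  152.71       0    
 12        0       0       0       0       0       0       0       0       0    
 13        0       0       0       0       0       0       0  411.17       0    
 14   493.96       0       0       0Hello     102.17       0       0       0    
 15        0       0       0     -10       0       0       0       0       0    
 16        0       0       0       0       0       0       0       0       0Item
 17        0       0       0       0       0       0      93       0       0    
 18        0       0       0       0  241.20       0       0       0       0    
 19        0       0       0       0       0       0       0       0       0    
 20        0       0       0       0       0     175       0       0Hello       
                                                                                
                                                                                
                                                                                
                                                                                
                                                                                
                                                                                


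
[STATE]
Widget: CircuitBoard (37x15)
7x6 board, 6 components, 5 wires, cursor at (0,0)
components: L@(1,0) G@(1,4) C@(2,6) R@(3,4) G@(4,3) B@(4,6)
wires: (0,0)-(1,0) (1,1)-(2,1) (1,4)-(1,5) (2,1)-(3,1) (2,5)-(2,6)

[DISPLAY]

   0 1 2 3 4 5 6                     
0  [.]                               
    │                                
1   L   ·           G ─ ·            
        │                            
2       ·               · ─ C        
        │                            
3       ·           R                
                                     
4               G           B        
                                     
5                                    
Cursor: (0,0)                        
                                     
                                     


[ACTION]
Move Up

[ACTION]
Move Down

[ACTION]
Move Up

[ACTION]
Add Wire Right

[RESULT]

   0 1 2 3 4 5 6                     
0  [.]─ ·                            
    │                                
1   L   ·           G ─ ·            
        │                            
2       ·               · ─ C        
        │                            
3       ·           R                
                                     
4               G           B        
                                     
5                                    
Cursor: (0,0)                        
                                     
                                     


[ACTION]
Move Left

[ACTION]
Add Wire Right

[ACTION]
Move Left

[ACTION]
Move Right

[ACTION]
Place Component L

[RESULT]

   0 1 2 3 4 5 6                     
0   · ─[L]                           
    │                                
1   L   ·           G ─ ·            
        │                            
2       ·               · ─ C        
        │                            
3       ·           R                
                                     
4               G           B        
                                     
5                                    
Cursor: (0,1)                        
                                     
                                     


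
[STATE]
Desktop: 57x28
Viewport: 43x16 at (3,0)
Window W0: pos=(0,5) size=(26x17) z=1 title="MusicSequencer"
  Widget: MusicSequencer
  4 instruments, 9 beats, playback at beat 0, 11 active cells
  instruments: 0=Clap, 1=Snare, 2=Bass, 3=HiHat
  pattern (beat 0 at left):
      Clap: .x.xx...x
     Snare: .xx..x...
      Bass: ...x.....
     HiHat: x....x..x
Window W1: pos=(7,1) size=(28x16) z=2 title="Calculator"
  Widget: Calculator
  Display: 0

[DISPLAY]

                                           
    ┏━━━━━━━━━━━━━━━━━━━━━━━━━━┓           
    ┃ Calculator               ┃           
    ┠──────────────────────────┨           
    ┃                         0┃           
━━━━┃┌───┬───┬───┬───┐         ┃           
usic┃│ 7 │ 8 │ 9 │ ÷ │         ┃           
────┃├───┼───┼───┼───┤         ┃           
    ┃│ 4 │ 5 │ 6 │ × │         ┃           
Clap┃├───┼───┼───┼───┤         ┃           
nare┃│ 1 │ 2 │ 3 │ - │         ┃           
Bass┃├───┼───┼───┼───┤         ┃           
iHat┃│ 0 │ . │ = │ + │         ┃           
    ┃├───┼───┼───┼───┤         ┃           
    ┃│ C │ MC│ MR│ M+│         ┃           
    ┃└───┴───┴───┴───┘         ┃           


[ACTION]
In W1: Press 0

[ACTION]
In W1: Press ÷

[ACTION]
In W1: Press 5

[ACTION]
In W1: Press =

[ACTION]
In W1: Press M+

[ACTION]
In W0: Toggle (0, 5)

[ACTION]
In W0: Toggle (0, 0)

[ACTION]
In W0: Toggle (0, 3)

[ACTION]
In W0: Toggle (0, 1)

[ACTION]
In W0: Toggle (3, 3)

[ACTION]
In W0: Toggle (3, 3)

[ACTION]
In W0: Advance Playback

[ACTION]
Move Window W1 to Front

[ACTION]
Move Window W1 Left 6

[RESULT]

                                           
━━━━━━━━━━━━━━━━━━━━━━━━━┓                 
Calculator               ┃                 
─────────────────────────┨                 
                        0┃                 
───┬───┬───┬───┐         ┃                 
 7 │ 8 │ 9 │ ÷ │         ┃                 
───┼───┼───┼───┤         ┃                 
 4 │ 5 │ 6 │ × │         ┃                 
───┼───┼───┼───┤         ┃                 
 1 │ 2 │ 3 │ - │         ┃                 
───┼───┼───┼───┤         ┃                 
 0 │ . │ = │ + │         ┃                 
───┼───┼───┼───┤         ┃                 
 C │ MC│ MR│ M+│         ┃                 
───┴───┴───┴───┘         ┃                 


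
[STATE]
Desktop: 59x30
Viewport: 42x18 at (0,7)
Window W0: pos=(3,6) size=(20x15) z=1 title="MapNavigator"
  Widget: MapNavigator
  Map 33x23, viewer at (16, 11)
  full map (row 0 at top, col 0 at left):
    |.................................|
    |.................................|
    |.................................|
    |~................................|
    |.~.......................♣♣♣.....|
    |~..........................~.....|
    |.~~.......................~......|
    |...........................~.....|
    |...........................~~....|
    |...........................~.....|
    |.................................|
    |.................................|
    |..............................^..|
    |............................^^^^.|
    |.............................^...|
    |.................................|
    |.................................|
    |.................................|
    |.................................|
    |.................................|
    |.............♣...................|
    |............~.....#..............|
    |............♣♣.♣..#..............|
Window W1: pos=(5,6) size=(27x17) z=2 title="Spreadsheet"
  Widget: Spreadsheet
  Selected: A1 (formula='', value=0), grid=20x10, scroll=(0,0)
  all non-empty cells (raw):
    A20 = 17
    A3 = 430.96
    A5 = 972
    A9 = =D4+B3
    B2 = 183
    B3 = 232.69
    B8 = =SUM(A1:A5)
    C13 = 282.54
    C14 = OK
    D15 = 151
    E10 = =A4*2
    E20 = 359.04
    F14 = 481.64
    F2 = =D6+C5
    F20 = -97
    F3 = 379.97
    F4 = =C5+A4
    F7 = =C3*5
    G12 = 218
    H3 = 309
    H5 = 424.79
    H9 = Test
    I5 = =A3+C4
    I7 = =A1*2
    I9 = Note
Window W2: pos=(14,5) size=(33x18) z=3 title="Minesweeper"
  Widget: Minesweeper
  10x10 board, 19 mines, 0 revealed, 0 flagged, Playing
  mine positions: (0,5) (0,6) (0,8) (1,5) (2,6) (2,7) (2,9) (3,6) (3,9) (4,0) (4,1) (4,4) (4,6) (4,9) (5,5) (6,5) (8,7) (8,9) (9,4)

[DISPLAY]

   ┃ ┃ Spreads┠───────────────────────────
   ┠─┠────────┃■■■■■■■■■■                 
   ┃.┃A1:     ┃■■■■■■■■■■                 
   ┃.┃       A┃■■■■■■■■■■                 
   ┃.┃--------┃■■■■■■■■■■                 
   ┃.┃  1     ┃■■■■■■■■■■                 
   ┃.┃  2     ┃■■■■■■■■■■                 
   ┃.┃  3   43┃■■■■■■■■■■                 
   ┃.┃  4     ┃■■■■■■■■■■                 
   ┃.┃  5     ┃■■■■■■■■■■                 
   ┃.┃  6     ┃■■■■■■■■■■                 
   ┃.┃  7     ┃                           
   ┃.┃  8     ┃                           
   ┗━┃  9   23┃                           
     ┃ 10     ┃                           
     ┗━━━━━━━━┗━━━━━━━━━━━━━━━━━━━━━━━━━━━
                                          
                                          


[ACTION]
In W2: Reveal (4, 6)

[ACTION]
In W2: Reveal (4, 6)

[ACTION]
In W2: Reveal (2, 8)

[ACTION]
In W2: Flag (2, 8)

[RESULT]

   ┃ ┃ Spreads┠───────────────────────────
   ┠─┠────────┃■■■■■✹✹■✹■                 
   ┃.┃A1:     ┃■■■■■✹■■■■                 
   ┃.┃       A┃■■■■■■✹✹■✹                 
   ┃.┃--------┃■■■■■■✹■■✹                 
   ┃.┃  1     ┃✹✹■■✹■✹■■✹                 
   ┃.┃  2     ┃■■■■■✹■■■■                 
   ┃.┃  3   43┃■■■■■✹■■■■                 
   ┃.┃  4     ┃■■■■■■■■■■                 
   ┃.┃  5     ┃■■■■■■■✹■✹                 
   ┃.┃  6     ┃■■■■✹■■■■■                 
   ┃.┃  7     ┃                           
   ┃.┃  8     ┃                           
   ┗━┃  9   23┃                           
     ┃ 10     ┃                           
     ┗━━━━━━━━┗━━━━━━━━━━━━━━━━━━━━━━━━━━━
                                          
                                          


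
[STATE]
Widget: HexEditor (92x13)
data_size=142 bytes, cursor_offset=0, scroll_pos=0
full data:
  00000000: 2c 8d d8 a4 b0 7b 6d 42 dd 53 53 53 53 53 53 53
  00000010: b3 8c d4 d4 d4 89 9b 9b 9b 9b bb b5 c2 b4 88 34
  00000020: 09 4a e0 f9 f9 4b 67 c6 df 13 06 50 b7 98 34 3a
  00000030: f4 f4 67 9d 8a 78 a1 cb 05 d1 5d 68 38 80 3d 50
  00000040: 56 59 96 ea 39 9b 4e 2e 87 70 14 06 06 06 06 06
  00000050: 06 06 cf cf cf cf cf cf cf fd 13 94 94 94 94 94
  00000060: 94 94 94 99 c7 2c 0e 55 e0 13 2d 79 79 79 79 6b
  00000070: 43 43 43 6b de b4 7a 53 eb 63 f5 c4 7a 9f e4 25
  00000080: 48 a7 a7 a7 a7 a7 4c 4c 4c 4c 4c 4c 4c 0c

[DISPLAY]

00000000  2C 8d d8 a4 b0 7b 6d 42  dd 53 53 53 53 53 53 53  |,....{mB.SSSSSSS|              
00000010  b3 8c d4 d4 d4 89 9b 9b  9b 9b bb b5 c2 b4 88 34  |...............4|              
00000020  09 4a e0 f9 f9 4b 67 c6  df 13 06 50 b7 98 34 3a  |.J...Kg....P..4:|              
00000030  f4 f4 67 9d 8a 78 a1 cb  05 d1 5d 68 38 80 3d 50  |..g..x....]h8.=P|              
00000040  56 59 96 ea 39 9b 4e 2e  87 70 14 06 06 06 06 06  |VY..9.N..p......|              
00000050  06 06 cf cf cf cf cf cf  cf fd 13 94 94 94 94 94  |................|              
00000060  94 94 94 99 c7 2c 0e 55  e0 13 2d 79 79 79 79 6b  |.....,.U..-yyyyk|              
00000070  43 43 43 6b de b4 7a 53  eb 63 f5 c4 7a 9f e4 25  |CCCk..zS.c..z..%|              
00000080  48 a7 a7 a7 a7 a7 4c 4c  4c 4c 4c 4c 4c 0c        |H.....LLLLLLL.  |              
                                                                                            
                                                                                            
                                                                                            
                                                                                            


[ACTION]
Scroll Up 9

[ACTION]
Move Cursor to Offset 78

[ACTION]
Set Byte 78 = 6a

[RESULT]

00000000  2c 8d d8 a4 b0 7b 6d 42  dd 53 53 53 53 53 53 53  |,....{mB.SSSSSSS|              
00000010  b3 8c d4 d4 d4 89 9b 9b  9b 9b bb b5 c2 b4 88 34  |...............4|              
00000020  09 4a e0 f9 f9 4b 67 c6  df 13 06 50 b7 98 34 3a  |.J...Kg....P..4:|              
00000030  f4 f4 67 9d 8a 78 a1 cb  05 d1 5d 68 38 80 3d 50  |..g..x....]h8.=P|              
00000040  56 59 96 ea 39 9b 4e 2e  87 70 14 06 06 06 6A 06  |VY..9.N..p....j.|              
00000050  06 06 cf cf cf cf cf cf  cf fd 13 94 94 94 94 94  |................|              
00000060  94 94 94 99 c7 2c 0e 55  e0 13 2d 79 79 79 79 6b  |.....,.U..-yyyyk|              
00000070  43 43 43 6b de b4 7a 53  eb 63 f5 c4 7a 9f e4 25  |CCCk..zS.c..z..%|              
00000080  48 a7 a7 a7 a7 a7 4c 4c  4c 4c 4c 4c 4c 0c        |H.....LLLLLLL.  |              
                                                                                            
                                                                                            
                                                                                            
                                                                                            


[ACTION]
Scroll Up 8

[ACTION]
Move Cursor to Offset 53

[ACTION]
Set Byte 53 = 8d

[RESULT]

00000000  2c 8d d8 a4 b0 7b 6d 42  dd 53 53 53 53 53 53 53  |,....{mB.SSSSSSS|              
00000010  b3 8c d4 d4 d4 89 9b 9b  9b 9b bb b5 c2 b4 88 34  |...............4|              
00000020  09 4a e0 f9 f9 4b 67 c6  df 13 06 50 b7 98 34 3a  |.J...Kg....P..4:|              
00000030  f4 f4 67 9d 8a 8D a1 cb  05 d1 5d 68 38 80 3d 50  |..g.......]h8.=P|              
00000040  56 59 96 ea 39 9b 4e 2e  87 70 14 06 06 06 6a 06  |VY..9.N..p....j.|              
00000050  06 06 cf cf cf cf cf cf  cf fd 13 94 94 94 94 94  |................|              
00000060  94 94 94 99 c7 2c 0e 55  e0 13 2d 79 79 79 79 6b  |.....,.U..-yyyyk|              
00000070  43 43 43 6b de b4 7a 53  eb 63 f5 c4 7a 9f e4 25  |CCCk..zS.c..z..%|              
00000080  48 a7 a7 a7 a7 a7 4c 4c  4c 4c 4c 4c 4c 0c        |H.....LLLLLLL.  |              
                                                                                            
                                                                                            
                                                                                            
                                                                                            


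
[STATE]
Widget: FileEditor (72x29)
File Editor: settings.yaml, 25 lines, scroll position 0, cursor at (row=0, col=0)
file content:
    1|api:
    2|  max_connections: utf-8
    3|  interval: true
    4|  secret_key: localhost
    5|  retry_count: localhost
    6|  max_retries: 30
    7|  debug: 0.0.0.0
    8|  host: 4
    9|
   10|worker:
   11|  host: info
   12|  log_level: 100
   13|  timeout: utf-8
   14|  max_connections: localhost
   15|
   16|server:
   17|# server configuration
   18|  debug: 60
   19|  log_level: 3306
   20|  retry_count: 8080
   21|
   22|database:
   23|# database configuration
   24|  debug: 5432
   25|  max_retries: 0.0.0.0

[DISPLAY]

█pi:                                                                   ▲
  max_connections: utf-8                                               █
  interval: true                                                       ░
  secret_key: localhost                                                ░
  retry_count: localhost                                               ░
  max_retries: 30                                                      ░
  debug: 0.0.0.0                                                       ░
  host: 4                                                              ░
                                                                       ░
worker:                                                                ░
  host: info                                                           ░
  log_level: 100                                                       ░
  timeout: utf-8                                                       ░
  max_connections: localhost                                           ░
                                                                       ░
server:                                                                ░
# server configuration                                                 ░
  debug: 60                                                            ░
  log_level: 3306                                                      ░
  retry_count: 8080                                                    ░
                                                                       ░
database:                                                              ░
# database configuration                                               ░
  debug: 5432                                                          ░
  max_retries: 0.0.0.0                                                 ░
                                                                       ░
                                                                       ░
                                                                       ░
                                                                       ▼


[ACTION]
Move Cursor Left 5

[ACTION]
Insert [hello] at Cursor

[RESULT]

hello█pi:                                                              ▲
  max_connections: utf-8                                               █
  interval: true                                                       ░
  secret_key: localhost                                                ░
  retry_count: localhost                                               ░
  max_retries: 30                                                      ░
  debug: 0.0.0.0                                                       ░
  host: 4                                                              ░
                                                                       ░
worker:                                                                ░
  host: info                                                           ░
  log_level: 100                                                       ░
  timeout: utf-8                                                       ░
  max_connections: localhost                                           ░
                                                                       ░
server:                                                                ░
# server configuration                                                 ░
  debug: 60                                                            ░
  log_level: 3306                                                      ░
  retry_count: 8080                                                    ░
                                                                       ░
database:                                                              ░
# database configuration                                               ░
  debug: 5432                                                          ░
  max_retries: 0.0.0.0                                                 ░
                                                                       ░
                                                                       ░
                                                                       ░
                                                                       ▼


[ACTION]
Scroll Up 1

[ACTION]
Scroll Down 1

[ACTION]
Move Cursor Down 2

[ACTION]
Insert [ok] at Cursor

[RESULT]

helloapi:                                                              ▲
  max_connections: utf-8                                               █
  intok█rval: true                                                     ░
  secret_key: localhost                                                ░
  retry_count: localhost                                               ░
  max_retries: 30                                                      ░
  debug: 0.0.0.0                                                       ░
  host: 4                                                              ░
                                                                       ░
worker:                                                                ░
  host: info                                                           ░
  log_level: 100                                                       ░
  timeout: utf-8                                                       ░
  max_connections: localhost                                           ░
                                                                       ░
server:                                                                ░
# server configuration                                                 ░
  debug: 60                                                            ░
  log_level: 3306                                                      ░
  retry_count: 8080                                                    ░
                                                                       ░
database:                                                              ░
# database configuration                                               ░
  debug: 5432                                                          ░
  max_retries: 0.0.0.0                                                 ░
                                                                       ░
                                                                       ░
                                                                       ░
                                                                       ▼


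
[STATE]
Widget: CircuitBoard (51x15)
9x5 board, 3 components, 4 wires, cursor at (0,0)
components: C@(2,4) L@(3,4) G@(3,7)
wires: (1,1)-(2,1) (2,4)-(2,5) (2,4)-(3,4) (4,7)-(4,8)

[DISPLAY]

   0 1 2 3 4 5 6 7 8                               
0  [.]                                             
                                                   
1       ·                                          
        │                                          
2       ·           C ─ ·                          
                    │                              
3                   L           G                  
                                                   
4                               · ─ ·              
Cursor: (0,0)                                      
                                                   
                                                   
                                                   
                                                   


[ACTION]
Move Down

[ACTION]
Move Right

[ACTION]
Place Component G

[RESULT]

   0 1 2 3 4 5 6 7 8                               
0                                                  
                                                   
1      [G]                                         
        │                                          
2       ·           C ─ ·                          
                    │                              
3                   L           G                  
                                                   
4                               · ─ ·              
Cursor: (1,1)                                      
                                                   
                                                   
                                                   
                                                   


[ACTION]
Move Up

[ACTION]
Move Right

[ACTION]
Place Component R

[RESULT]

   0 1 2 3 4 5 6 7 8                               
0          [R]                                     
                                                   
1       G                                          
        │                                          
2       ·           C ─ ·                          
                    │                              
3                   L           G                  
                                                   
4                               · ─ ·              
Cursor: (0,2)                                      
                                                   
                                                   
                                                   
                                                   


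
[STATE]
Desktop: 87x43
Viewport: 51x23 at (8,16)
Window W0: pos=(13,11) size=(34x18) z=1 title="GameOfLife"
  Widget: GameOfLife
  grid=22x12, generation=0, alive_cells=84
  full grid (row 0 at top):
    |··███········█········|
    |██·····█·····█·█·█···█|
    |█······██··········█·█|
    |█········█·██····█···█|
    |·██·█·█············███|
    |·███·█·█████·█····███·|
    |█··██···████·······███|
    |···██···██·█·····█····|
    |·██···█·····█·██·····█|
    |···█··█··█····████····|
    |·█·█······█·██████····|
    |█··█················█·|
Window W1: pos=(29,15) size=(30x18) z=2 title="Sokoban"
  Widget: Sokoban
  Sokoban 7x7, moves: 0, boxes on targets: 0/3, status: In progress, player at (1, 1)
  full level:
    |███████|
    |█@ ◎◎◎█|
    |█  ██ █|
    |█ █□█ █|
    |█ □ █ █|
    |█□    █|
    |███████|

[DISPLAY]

     ┃██·····█·····█·┃ Sokoban                    ┃
     ┃█······██······┠────────────────────────────┨
     ┃█········█·██··┃███████                     ┃
     ┃·██·█·█········┃█@ ◎◎◎█                     ┃
     ┃·███·█·█████·█·┃█  ██ █                     ┃
     ┃█··██···████···┃█ █□█ █                     ┃
     ┃···██···██·█···┃█ □ █ █                     ┃
     ┃·██···█·····█·█┃█□    █                     ┃
     ┃···█··█··█····█┃███████                     ┃
     ┃·█·█······█·███┃Moves: 0  0/3               ┃
     ┃█··█···········┃                            ┃
     ┃               ┃                            ┃
     ┗━━━━━━━━━━━━━━━┃                            ┃
                     ┃                            ┃
                     ┃                            ┃
                     ┃                            ┃
                     ┗━━━━━━━━━━━━━━━━━━━━━━━━━━━━┛
                                                   
                                                   
                                                   
                                                   
                                                   
                                                   


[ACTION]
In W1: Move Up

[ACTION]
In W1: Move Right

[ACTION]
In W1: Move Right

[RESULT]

     ┃██·····█·····█·┃ Sokoban                    ┃
     ┃█······██······┠────────────────────────────┨
     ┃█········█·██··┃███████                     ┃
     ┃·██·█·█········┃█  +◎◎█                     ┃
     ┃·███·█·█████·█·┃█  ██ █                     ┃
     ┃█··██···████···┃█ █□█ █                     ┃
     ┃···██···██·█···┃█ □ █ █                     ┃
     ┃·██···█·····█·█┃█□    █                     ┃
     ┃···█··█··█····█┃███████                     ┃
     ┃·█·█······█·███┃Moves: 2  0/3               ┃
     ┃█··█···········┃                            ┃
     ┃               ┃                            ┃
     ┗━━━━━━━━━━━━━━━┃                            ┃
                     ┃                            ┃
                     ┃                            ┃
                     ┃                            ┃
                     ┗━━━━━━━━━━━━━━━━━━━━━━━━━━━━┛
                                                   
                                                   
                                                   
                                                   
                                                   
                                                   


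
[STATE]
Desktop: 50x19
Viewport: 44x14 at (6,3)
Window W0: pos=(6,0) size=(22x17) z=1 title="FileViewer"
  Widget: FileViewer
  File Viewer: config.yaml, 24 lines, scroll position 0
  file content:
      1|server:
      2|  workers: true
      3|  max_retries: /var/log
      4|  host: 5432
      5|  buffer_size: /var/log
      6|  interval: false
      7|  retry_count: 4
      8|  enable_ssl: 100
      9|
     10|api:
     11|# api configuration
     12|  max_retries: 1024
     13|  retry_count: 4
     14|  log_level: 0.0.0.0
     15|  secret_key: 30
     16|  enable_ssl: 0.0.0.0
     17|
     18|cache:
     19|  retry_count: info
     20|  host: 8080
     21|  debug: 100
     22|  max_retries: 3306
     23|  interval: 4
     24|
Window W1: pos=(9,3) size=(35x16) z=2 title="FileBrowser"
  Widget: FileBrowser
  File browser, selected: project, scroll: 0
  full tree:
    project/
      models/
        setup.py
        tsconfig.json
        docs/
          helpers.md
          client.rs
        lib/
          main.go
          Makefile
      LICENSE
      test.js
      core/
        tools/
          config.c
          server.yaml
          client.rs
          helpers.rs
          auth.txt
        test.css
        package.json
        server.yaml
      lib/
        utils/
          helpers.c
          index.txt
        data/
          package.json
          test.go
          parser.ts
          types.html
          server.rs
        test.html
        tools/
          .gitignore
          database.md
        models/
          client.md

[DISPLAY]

┃se┏━━━━━━━━━━━━━━━━━━━━━━━━━━━━━━━━━┓      
┃  ┃ FileBrowser                     ┃      
┃  ┠─────────────────────────────────┨      
┃  ┃> [-] project/                   ┃      
┃  ┃    [+] models/                  ┃      
┃  ┃    LICENSE                      ┃      
┃  ┃    test.js                      ┃      
┃  ┃    [+] core/                    ┃      
┃  ┃    [+] lib/                     ┃      
┃ap┃                                 ┃      
┃# ┃                                 ┃      
┃  ┃                                 ┃      
┃  ┃                                 ┃      
┗━━┃                                 ┃      


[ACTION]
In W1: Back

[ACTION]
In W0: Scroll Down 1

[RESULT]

┃  ┏━━━━━━━━━━━━━━━━━━━━━━━━━━━━━━━━━┓      
┃  ┃ FileBrowser                     ┃      
┃  ┠─────────────────────────────────┨      
┃  ┃> [-] project/                   ┃      
┃  ┃    [+] models/                  ┃      
┃  ┃    LICENSE                      ┃      
┃  ┃    test.js                      ┃      
┃  ┃    [+] core/                    ┃      
┃ap┃    [+] lib/                     ┃      
┃# ┃                                 ┃      
┃  ┃                                 ┃      
┃  ┃                                 ┃      
┃  ┃                                 ┃      
┗━━┃                                 ┃      


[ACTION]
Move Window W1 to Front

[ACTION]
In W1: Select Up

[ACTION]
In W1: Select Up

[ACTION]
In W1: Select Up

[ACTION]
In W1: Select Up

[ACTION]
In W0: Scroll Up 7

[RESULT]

┃se┏━━━━━━━━━━━━━━━━━━━━━━━━━━━━━━━━━┓      
┃  ┃ FileBrowser                     ┃      
┃  ┠─────────────────────────────────┨      
┃  ┃> [-] project/                   ┃      
┃  ┃    [+] models/                  ┃      
┃  ┃    LICENSE                      ┃      
┃  ┃    test.js                      ┃      
┃  ┃    [+] core/                    ┃      
┃  ┃    [+] lib/                     ┃      
┃ap┃                                 ┃      
┃# ┃                                 ┃      
┃  ┃                                 ┃      
┃  ┃                                 ┃      
┗━━┃                                 ┃      
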